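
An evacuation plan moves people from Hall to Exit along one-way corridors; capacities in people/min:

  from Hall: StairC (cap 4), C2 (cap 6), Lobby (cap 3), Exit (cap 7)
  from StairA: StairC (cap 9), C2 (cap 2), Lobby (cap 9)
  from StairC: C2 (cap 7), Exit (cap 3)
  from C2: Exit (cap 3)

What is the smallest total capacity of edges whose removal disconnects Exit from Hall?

Augment Hall→Exit: bottleneck 7, flow now 7.
Augment Hall→StairC→Exit: bottleneck 3, flow now 10.
Augment Hall→C2→Exit: bottleneck 3, flow now 13.
No augmenting path remains; maximum flow = 13.
By max-flow min-cut, the minimum cut capacity equals the max flow.
In the residual graph, reachable from Hall: {Hall, StairC, C2, Lobby}.
Min-cut edges: Hall→Exit (7), StairC→Exit (3), C2→Exit (3); capacity 7 + 3 + 3 = 13.

13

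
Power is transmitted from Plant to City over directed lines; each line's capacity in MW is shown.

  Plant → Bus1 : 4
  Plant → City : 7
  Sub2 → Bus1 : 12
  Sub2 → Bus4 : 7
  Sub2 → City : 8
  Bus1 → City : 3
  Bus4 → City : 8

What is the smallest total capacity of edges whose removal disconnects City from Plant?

10

Augment Plant→City: bottleneck 7, flow now 7.
Augment Plant→Bus1→City: bottleneck 3, flow now 10.
No augmenting path remains; maximum flow = 10.
By max-flow min-cut, the minimum cut capacity equals the max flow.
In the residual graph, reachable from Plant: {Plant, Bus1}.
Min-cut edges: Plant→City (7), Bus1→City (3); capacity 7 + 3 = 10.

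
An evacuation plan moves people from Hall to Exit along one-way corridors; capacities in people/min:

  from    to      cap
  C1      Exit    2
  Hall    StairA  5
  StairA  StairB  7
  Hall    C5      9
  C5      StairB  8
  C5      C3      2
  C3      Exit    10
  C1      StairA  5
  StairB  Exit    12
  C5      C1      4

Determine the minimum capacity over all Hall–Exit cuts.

Augment Hall→StairA→StairB→Exit: bottleneck 5, flow now 5.
Augment Hall→C5→C3→Exit: bottleneck 2, flow now 7.
Augment Hall→C5→StairB→Exit: bottleneck 7, flow now 14.
No augmenting path remains; maximum flow = 14.
By max-flow min-cut, the minimum cut capacity equals the max flow.
In the residual graph, reachable from Hall: {Hall}.
Min-cut edges: Hall→StairA (5), Hall→C5 (9); capacity 5 + 9 = 14.

14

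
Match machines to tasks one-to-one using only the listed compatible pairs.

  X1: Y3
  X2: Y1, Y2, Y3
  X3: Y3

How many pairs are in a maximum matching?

Unit-capacity flow: source→left, listed edges, right→sink; max matching = max flow.
Augmenting path X1→Y3 (+1); matched 1.
Augmenting path X2→Y1 (+1); matched 2.
No augmenting path remains; maximum matching = 2.
König certificate: {X2, Y3} is a vertex cover of size 2 (every listed pair touches it), so no matching can be larger.

2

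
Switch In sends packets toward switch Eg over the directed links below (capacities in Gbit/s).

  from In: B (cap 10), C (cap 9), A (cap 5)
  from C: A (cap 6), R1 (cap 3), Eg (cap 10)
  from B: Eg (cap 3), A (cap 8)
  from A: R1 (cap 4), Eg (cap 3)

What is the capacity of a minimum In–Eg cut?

15

Augment In→C→Eg: bottleneck 9, flow now 9.
Augment In→B→Eg: bottleneck 3, flow now 12.
Augment In→A→Eg: bottleneck 3, flow now 15.
No augmenting path remains; maximum flow = 15.
By max-flow min-cut, the minimum cut capacity equals the max flow.
In the residual graph, reachable from In: {In, B, A, R1}.
Min-cut edges: In→C (9), B→Eg (3), A→Eg (3); capacity 9 + 3 + 3 = 15.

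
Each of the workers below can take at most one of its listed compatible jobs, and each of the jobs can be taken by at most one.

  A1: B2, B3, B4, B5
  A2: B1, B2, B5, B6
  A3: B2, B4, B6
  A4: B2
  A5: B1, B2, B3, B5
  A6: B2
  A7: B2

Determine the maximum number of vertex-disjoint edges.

Unit-capacity flow: source→left, listed edges, right→sink; max matching = max flow.
Augmenting path A1→B2 (+1); matched 1.
Augmenting path A2→B1 (+1); matched 2.
Augmenting path A3→B4 (+1); matched 3.
Augmenting path A5→B3 (+1); matched 4.
Augmenting path A4→B2→A1→B5 (+1); matched 5.
No augmenting path remains; maximum matching = 5.
König certificate: {A1, A2, A3, A5, B2} is a vertex cover of size 5 (every listed pair touches it), so no matching can be larger.

5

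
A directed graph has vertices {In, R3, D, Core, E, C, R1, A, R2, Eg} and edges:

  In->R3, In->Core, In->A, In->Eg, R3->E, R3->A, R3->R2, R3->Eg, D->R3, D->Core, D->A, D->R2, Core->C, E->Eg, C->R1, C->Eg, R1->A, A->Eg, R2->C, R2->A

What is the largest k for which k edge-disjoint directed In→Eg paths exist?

4

Assign every edge capacity 1; by Menger, the answer equals the max flow.
Path In→Eg (+1); total 1.
Path In→R3→Eg (+1); total 2.
Path In→A→Eg (+1); total 3.
Path In→Core→C→Eg (+1); total 4.
No residual In→Eg path; max flow = 4.
Certifying cut of size 4: {In→A, In→Core, In→Eg, In→R3}.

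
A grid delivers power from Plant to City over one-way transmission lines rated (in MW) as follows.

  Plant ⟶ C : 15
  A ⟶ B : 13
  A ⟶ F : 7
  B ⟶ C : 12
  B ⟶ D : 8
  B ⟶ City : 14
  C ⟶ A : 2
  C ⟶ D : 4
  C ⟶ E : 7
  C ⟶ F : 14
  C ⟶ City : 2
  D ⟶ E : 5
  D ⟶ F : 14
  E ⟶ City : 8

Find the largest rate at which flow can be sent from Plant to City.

Augment Plant→C→City: bottleneck 2, flow now 2.
Augment Plant→C→E→City: bottleneck 7, flow now 9.
Augment Plant→C→A→B→City: bottleneck 2, flow now 11.
Augment Plant→C→D→E→City: bottleneck 1, flow now 12.
No augmenting path remains; maximum flow = 12.
In the residual graph, reachable from Plant: {Plant, C, D, E, F}.
Min-cut edges: C→A (2), C→City (2), E→City (8); capacity 2 + 2 + 8 = 12.
This cut is saturated, so no flow can exceed 12.

12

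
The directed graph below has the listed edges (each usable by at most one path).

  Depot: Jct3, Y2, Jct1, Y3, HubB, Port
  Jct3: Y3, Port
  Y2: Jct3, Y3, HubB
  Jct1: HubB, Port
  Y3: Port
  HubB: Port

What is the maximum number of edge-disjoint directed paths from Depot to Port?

5

Assign every edge capacity 1; by Menger, the answer equals the max flow.
Path Depot→Port (+1); total 1.
Path Depot→Jct3→Port (+1); total 2.
Path Depot→Jct1→Port (+1); total 3.
Path Depot→Y3→Port (+1); total 4.
Path Depot→HubB→Port (+1); total 5.
No residual Depot→Port path; max flow = 5.
Certifying cut of size 5: {Depot→Jct1, Depot→Port, HubB→Port, Jct3→Port, Y3→Port}.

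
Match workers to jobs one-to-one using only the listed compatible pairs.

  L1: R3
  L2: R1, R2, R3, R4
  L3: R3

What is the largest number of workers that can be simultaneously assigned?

2

Unit-capacity flow: source→left, listed edges, right→sink; max matching = max flow.
Augmenting path L1→R3 (+1); matched 1.
Augmenting path L2→R1 (+1); matched 2.
No augmenting path remains; maximum matching = 2.
König certificate: {L2, R3} is a vertex cover of size 2 (every listed pair touches it), so no matching can be larger.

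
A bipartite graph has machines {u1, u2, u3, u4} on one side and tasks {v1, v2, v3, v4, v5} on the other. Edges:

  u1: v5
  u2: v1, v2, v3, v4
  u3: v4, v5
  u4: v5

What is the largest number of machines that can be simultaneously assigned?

Unit-capacity flow: source→left, listed edges, right→sink; max matching = max flow.
Augmenting path u1→v5 (+1); matched 1.
Augmenting path u2→v1 (+1); matched 2.
Augmenting path u3→v4 (+1); matched 3.
No augmenting path remains; maximum matching = 3.
König certificate: {u2, u3, v5} is a vertex cover of size 3 (every listed pair touches it), so no matching can be larger.

3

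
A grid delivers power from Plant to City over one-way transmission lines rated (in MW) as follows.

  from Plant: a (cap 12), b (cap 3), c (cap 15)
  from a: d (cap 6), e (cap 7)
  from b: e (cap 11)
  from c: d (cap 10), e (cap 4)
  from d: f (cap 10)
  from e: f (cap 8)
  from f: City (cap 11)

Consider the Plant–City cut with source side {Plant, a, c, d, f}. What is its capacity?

Edges leaving {Plant, a, c, d, f}: Plant→b (3), a→e (7), c→e (4), f→City (11).
Cut capacity = 3 + 7 + 4 + 11 = 25.

25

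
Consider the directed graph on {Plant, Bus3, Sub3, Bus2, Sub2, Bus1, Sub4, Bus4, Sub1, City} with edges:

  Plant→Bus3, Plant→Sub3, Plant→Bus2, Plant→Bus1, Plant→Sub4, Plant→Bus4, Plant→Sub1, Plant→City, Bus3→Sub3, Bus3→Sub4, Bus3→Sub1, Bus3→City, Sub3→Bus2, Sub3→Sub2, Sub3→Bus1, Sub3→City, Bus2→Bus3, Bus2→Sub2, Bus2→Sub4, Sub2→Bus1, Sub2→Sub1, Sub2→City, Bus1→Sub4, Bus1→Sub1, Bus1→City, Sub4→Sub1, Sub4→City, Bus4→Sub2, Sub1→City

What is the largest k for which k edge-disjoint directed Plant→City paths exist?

Assign every edge capacity 1; by Menger, the answer equals the max flow.
Path Plant→City (+1); total 1.
Path Plant→Bus3→City (+1); total 2.
Path Plant→Sub3→City (+1); total 3.
Path Plant→Bus1→City (+1); total 4.
Path Plant→Sub4→City (+1); total 5.
Path Plant→Sub1→City (+1); total 6.
Path Plant→Bus2→Sub2→City (+1); total 7.
No residual Plant→City path; max flow = 7.
Certifying cut of size 7: {Bus1→City, Bus3→City, Plant→City, Sub1→City, Sub2→City, Sub3→City, Sub4→City}.

7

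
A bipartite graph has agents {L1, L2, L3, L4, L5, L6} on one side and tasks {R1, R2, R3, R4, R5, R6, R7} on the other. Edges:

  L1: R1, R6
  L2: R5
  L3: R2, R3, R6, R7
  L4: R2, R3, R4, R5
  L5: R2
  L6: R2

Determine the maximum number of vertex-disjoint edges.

5

Unit-capacity flow: source→left, listed edges, right→sink; max matching = max flow.
Augmenting path L1→R1 (+1); matched 1.
Augmenting path L2→R5 (+1); matched 2.
Augmenting path L3→R2 (+1); matched 3.
Augmenting path L4→R3 (+1); matched 4.
Augmenting path L5→R2→L3→R6 (+1); matched 5.
No augmenting path remains; maximum matching = 5.
König certificate: {L1, L2, L3, L4, R2} is a vertex cover of size 5 (every listed pair touches it), so no matching can be larger.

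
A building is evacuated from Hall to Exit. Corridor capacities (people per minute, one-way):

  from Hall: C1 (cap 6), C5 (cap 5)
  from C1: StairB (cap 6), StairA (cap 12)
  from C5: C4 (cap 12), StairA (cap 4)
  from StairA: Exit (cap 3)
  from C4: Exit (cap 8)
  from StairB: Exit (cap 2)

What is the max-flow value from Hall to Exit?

10

Augment Hall→C1→StairA→Exit: bottleneck 3, flow now 3.
Augment Hall→C1→StairB→Exit: bottleneck 2, flow now 5.
Augment Hall→C5→C4→Exit: bottleneck 5, flow now 10.
No augmenting path remains; maximum flow = 10.
In the residual graph, reachable from Hall: {Hall, C1, StairA, StairB}.
Min-cut edges: Hall→C5 (5), StairA→Exit (3), StairB→Exit (2); capacity 5 + 3 + 2 = 10.
This cut is saturated, so no flow can exceed 10.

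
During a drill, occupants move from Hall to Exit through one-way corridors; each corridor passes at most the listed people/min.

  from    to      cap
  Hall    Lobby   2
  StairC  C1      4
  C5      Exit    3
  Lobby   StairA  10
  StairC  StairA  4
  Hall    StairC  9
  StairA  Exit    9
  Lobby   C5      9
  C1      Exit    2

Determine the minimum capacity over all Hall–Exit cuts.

8

Augment Hall→StairC→StairA→Exit: bottleneck 4, flow now 4.
Augment Hall→StairC→C1→Exit: bottleneck 2, flow now 6.
Augment Hall→Lobby→StairA→Exit: bottleneck 2, flow now 8.
No augmenting path remains; maximum flow = 8.
By max-flow min-cut, the minimum cut capacity equals the max flow.
In the residual graph, reachable from Hall: {Hall, StairC, C1}.
Min-cut edges: Hall→Lobby (2), StairC→StairA (4), C1→Exit (2); capacity 2 + 4 + 2 = 8.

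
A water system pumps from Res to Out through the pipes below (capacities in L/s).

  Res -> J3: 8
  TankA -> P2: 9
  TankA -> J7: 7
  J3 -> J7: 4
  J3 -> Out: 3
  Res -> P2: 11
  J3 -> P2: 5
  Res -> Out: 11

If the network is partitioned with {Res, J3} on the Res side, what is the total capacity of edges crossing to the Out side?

Edges leaving {Res, J3}: Res→P2 (11), Res→Out (11), J3→P2 (5), J3→J7 (4), J3→Out (3).
Cut capacity = 11 + 11 + 5 + 4 + 3 = 34.

34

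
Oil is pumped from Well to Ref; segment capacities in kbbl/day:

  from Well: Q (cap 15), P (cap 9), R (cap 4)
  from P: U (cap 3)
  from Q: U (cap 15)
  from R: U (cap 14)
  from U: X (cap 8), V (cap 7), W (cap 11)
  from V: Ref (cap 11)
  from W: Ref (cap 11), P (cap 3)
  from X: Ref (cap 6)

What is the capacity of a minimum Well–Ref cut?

22

Augment Well→P→U→V→Ref: bottleneck 3, flow now 3.
Augment Well→Q→U→V→Ref: bottleneck 4, flow now 7.
Augment Well→Q→U→W→Ref: bottleneck 11, flow now 18.
Augment Well→R→U→X→Ref: bottleneck 4, flow now 22.
No augmenting path remains; maximum flow = 22.
By max-flow min-cut, the minimum cut capacity equals the max flow.
In the residual graph, reachable from Well: {Well, P}.
Min-cut edges: Well→Q (15), Well→R (4), P→U (3); capacity 15 + 4 + 3 = 22.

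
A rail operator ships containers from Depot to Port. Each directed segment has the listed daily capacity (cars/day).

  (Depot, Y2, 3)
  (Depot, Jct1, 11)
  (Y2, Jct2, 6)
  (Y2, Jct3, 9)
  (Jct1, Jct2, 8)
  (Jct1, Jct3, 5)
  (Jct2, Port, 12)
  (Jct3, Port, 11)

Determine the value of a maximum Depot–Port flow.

14

Augment Depot→Y2→Jct2→Port: bottleneck 3, flow now 3.
Augment Depot→Jct1→Jct2→Port: bottleneck 8, flow now 11.
Augment Depot→Jct1→Jct3→Port: bottleneck 3, flow now 14.
No augmenting path remains; maximum flow = 14.
In the residual graph, reachable from Depot: {Depot}.
Min-cut edges: Depot→Y2 (3), Depot→Jct1 (11); capacity 3 + 11 = 14.
This cut is saturated, so no flow can exceed 14.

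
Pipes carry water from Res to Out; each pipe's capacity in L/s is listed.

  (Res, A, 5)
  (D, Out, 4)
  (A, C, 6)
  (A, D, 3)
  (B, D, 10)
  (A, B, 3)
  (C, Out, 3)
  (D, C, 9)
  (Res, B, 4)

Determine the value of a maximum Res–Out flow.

7

Augment Res→A→C→Out: bottleneck 3, flow now 3.
Augment Res→A→D→Out: bottleneck 2, flow now 5.
Augment Res→B→D→Out: bottleneck 2, flow now 7.
No augmenting path remains; maximum flow = 7.
In the residual graph, reachable from Res: {Res, A, B, C, D}.
Min-cut edges: C→Out (3), D→Out (4); capacity 3 + 4 = 7.
This cut is saturated, so no flow can exceed 7.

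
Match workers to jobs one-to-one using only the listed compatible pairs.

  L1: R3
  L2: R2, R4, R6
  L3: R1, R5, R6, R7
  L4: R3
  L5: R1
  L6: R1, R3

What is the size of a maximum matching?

Unit-capacity flow: source→left, listed edges, right→sink; max matching = max flow.
Augmenting path L1→R3 (+1); matched 1.
Augmenting path L2→R2 (+1); matched 2.
Augmenting path L3→R1 (+1); matched 3.
Augmenting path L5→R1→L3→R5 (+1); matched 4.
No augmenting path remains; maximum matching = 4.
König certificate: {L2, L3, R1, R3} is a vertex cover of size 4 (every listed pair touches it), so no matching can be larger.

4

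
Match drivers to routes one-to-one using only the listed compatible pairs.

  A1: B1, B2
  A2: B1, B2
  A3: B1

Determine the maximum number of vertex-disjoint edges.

2

Unit-capacity flow: source→left, listed edges, right→sink; max matching = max flow.
Augmenting path A1→B1 (+1); matched 1.
Augmenting path A2→B2 (+1); matched 2.
No augmenting path remains; maximum matching = 2.
König certificate: {B1, B2} is a vertex cover of size 2 (every listed pair touches it), so no matching can be larger.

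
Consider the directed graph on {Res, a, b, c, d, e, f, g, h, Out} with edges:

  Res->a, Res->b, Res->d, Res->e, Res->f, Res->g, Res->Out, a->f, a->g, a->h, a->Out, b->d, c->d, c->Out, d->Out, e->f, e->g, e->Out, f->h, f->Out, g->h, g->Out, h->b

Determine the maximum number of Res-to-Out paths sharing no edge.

Assign every edge capacity 1; by Menger, the answer equals the max flow.
Path Res→Out (+1); total 1.
Path Res→a→Out (+1); total 2.
Path Res→d→Out (+1); total 3.
Path Res→e→Out (+1); total 4.
Path Res→f→Out (+1); total 5.
Path Res→g→Out (+1); total 6.
No residual Res→Out path; max flow = 6.
Certifying cut of size 6: {Res→Out, Res→a, Res→e, Res→f, Res→g, d→Out}.

6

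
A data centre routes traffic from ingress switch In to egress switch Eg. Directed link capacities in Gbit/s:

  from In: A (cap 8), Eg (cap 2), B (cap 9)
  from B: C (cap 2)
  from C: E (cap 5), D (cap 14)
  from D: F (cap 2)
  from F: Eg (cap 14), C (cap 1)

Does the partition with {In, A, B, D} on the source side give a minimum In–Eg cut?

Given cut capacity: 2 + 2 + 2 = 6.
Augment In→Eg: bottleneck 2, flow now 2.
Augment In→B→C→D→F→Eg: bottleneck 2, flow now 4.
No augmenting path remains; maximum flow = 4.
In the residual graph, reachable from In: {In, A, B}.
Min-cut edges: In→Eg (2), B→C (2); capacity 2 + 2 = 4.
Cut capacity 6 exceeds the max flow 4, so it is not minimum.

No — its capacity is 6, but the minimum cut has capacity 4.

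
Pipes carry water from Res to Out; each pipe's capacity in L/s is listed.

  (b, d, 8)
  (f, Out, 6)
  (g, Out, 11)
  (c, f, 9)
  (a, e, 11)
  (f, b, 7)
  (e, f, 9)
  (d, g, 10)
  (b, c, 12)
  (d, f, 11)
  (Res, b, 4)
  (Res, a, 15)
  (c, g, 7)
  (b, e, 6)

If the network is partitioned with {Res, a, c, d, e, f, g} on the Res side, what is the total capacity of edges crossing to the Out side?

Edges leaving {Res, a, c, d, e, f, g}: Res→b (4), f→b (7), f→Out (6), g→Out (11).
Cut capacity = 4 + 7 + 6 + 11 = 28.

28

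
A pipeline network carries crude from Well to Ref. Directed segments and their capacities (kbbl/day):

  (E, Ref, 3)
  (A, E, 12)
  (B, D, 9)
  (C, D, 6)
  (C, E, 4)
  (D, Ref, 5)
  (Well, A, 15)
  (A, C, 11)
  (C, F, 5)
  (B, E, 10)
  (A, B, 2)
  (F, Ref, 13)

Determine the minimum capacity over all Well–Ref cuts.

13

Augment Well→A→E→Ref: bottleneck 3, flow now 3.
Augment Well→A→B→D→Ref: bottleneck 2, flow now 5.
Augment Well→A→C→D→Ref: bottleneck 3, flow now 8.
Augment Well→A→C→F→Ref: bottleneck 5, flow now 13.
No augmenting path remains; maximum flow = 13.
By max-flow min-cut, the minimum cut capacity equals the max flow.
In the residual graph, reachable from Well: {Well, A, B, C, D, E}.
Min-cut edges: C→F (5), D→Ref (5), E→Ref (3); capacity 5 + 5 + 3 = 13.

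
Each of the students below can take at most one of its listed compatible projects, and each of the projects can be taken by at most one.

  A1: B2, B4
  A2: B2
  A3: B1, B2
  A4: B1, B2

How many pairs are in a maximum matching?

3

Unit-capacity flow: source→left, listed edges, right→sink; max matching = max flow.
Augmenting path A1→B2 (+1); matched 1.
Augmenting path A3→B1 (+1); matched 2.
Augmenting path A2→B2→A1→B4 (+1); matched 3.
No augmenting path remains; maximum matching = 3.
König certificate: {A1, B1, B2} is a vertex cover of size 3 (every listed pair touches it), so no matching can be larger.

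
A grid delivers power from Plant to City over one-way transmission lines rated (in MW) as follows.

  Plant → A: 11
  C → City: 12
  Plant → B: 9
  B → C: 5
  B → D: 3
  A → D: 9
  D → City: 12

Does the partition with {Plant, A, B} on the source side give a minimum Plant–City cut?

Given cut capacity: 9 + 5 + 3 = 17.
Augment Plant→A→D→City: bottleneck 9, flow now 9.
Augment Plant→B→C→City: bottleneck 5, flow now 14.
Augment Plant→B→D→City: bottleneck 3, flow now 17.
No augmenting path remains; maximum flow = 17.
Cut capacity 17 equals the max flow, so it is a minimum cut.

Yes — it is a minimum cut (capacity 17).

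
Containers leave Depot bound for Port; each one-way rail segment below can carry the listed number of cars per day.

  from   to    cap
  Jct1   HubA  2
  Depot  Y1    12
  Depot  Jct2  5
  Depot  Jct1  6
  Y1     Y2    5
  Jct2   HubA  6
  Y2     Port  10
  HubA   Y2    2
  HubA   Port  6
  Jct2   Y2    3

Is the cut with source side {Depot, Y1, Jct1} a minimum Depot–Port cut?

Yes — it is a minimum cut (capacity 12).

Given cut capacity: 5 + 5 + 2 = 12.
Augment Depot→Y1→Y2→Port: bottleneck 5, flow now 5.
Augment Depot→Jct2→HubA→Port: bottleneck 5, flow now 10.
Augment Depot→Jct1→HubA→Port: bottleneck 1, flow now 11.
Augment Depot→Jct1→HubA→Y2→Port: bottleneck 1, flow now 12.
No augmenting path remains; maximum flow = 12.
Cut capacity 12 equals the max flow, so it is a minimum cut.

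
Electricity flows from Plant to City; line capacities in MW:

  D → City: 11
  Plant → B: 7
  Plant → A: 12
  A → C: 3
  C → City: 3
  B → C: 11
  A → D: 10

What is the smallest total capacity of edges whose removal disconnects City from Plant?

13

Augment Plant→A→C→City: bottleneck 3, flow now 3.
Augment Plant→A→D→City: bottleneck 9, flow now 12.
Augment Plant→B→C→A→D→City: bottleneck 1, flow now 13. (uses reverse residual edge)
No augmenting path remains; maximum flow = 13.
By max-flow min-cut, the minimum cut capacity equals the max flow.
In the residual graph, reachable from Plant: {Plant, A, B, C}.
Min-cut edges: A→D (10), C→City (3); capacity 10 + 3 = 13.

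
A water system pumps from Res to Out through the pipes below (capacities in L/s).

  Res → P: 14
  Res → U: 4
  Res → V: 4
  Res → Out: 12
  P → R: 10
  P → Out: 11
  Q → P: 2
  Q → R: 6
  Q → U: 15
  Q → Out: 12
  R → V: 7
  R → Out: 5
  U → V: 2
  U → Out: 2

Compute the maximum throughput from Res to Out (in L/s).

Augment Res→Out: bottleneck 12, flow now 12.
Augment Res→P→Out: bottleneck 11, flow now 23.
Augment Res→U→Out: bottleneck 2, flow now 25.
Augment Res→P→R→Out: bottleneck 3, flow now 28.
No augmenting path remains; maximum flow = 28.
In the residual graph, reachable from Res: {Res, U, V}.
Min-cut edges: Res→P (14), Res→Out (12), U→Out (2); capacity 14 + 12 + 2 = 28.
This cut is saturated, so no flow can exceed 28.

28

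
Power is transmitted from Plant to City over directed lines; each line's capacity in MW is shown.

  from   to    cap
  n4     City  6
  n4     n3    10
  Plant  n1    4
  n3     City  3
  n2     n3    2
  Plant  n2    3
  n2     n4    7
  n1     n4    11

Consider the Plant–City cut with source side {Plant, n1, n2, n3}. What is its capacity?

Edges leaving {Plant, n1, n2, n3}: n1→n4 (11), n2→n4 (7), n3→City (3).
Cut capacity = 11 + 7 + 3 = 21.

21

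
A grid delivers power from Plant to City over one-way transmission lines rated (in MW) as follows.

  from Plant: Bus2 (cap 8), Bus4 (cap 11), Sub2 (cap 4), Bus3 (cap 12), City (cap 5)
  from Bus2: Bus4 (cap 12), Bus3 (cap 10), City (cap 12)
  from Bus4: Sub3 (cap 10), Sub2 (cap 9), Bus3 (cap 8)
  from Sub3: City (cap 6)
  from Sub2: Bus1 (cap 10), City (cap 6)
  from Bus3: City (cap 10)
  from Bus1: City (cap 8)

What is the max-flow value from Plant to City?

38

Augment Plant→City: bottleneck 5, flow now 5.
Augment Plant→Bus2→City: bottleneck 8, flow now 13.
Augment Plant→Sub2→City: bottleneck 4, flow now 17.
Augment Plant→Bus3→City: bottleneck 10, flow now 27.
Augment Plant→Bus4→Sub3→City: bottleneck 6, flow now 33.
Augment Plant→Bus4→Sub2→City: bottleneck 2, flow now 35.
Augment Plant→Bus4→Sub2→Bus1→City: bottleneck 3, flow now 38.
No augmenting path remains; maximum flow = 38.
In the residual graph, reachable from Plant: {Plant, Bus3}.
Min-cut edges: Plant→Bus2 (8), Plant→Bus4 (11), Plant→Sub2 (4), Plant→City (5), Bus3→City (10); capacity 8 + 11 + 4 + 5 + 10 = 38.
This cut is saturated, so no flow can exceed 38.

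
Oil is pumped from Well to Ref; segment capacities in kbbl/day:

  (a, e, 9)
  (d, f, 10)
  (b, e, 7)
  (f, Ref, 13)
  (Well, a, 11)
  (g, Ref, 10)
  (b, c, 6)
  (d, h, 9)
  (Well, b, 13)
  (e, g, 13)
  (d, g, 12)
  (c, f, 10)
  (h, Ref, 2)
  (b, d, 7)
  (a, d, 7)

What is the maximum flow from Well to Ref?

24

Augment Well→a→d→f→Ref: bottleneck 7, flow now 7.
Augment Well→a→e→g→Ref: bottleneck 4, flow now 11.
Augment Well→b→c→f→Ref: bottleneck 6, flow now 17.
Augment Well→b→d→g→Ref: bottleneck 6, flow now 23.
Augment Well→b→d→h→Ref: bottleneck 1, flow now 24.
No augmenting path remains; maximum flow = 24.
In the residual graph, reachable from Well: {Well}.
Min-cut edges: Well→a (11), Well→b (13); capacity 11 + 13 = 24.
This cut is saturated, so no flow can exceed 24.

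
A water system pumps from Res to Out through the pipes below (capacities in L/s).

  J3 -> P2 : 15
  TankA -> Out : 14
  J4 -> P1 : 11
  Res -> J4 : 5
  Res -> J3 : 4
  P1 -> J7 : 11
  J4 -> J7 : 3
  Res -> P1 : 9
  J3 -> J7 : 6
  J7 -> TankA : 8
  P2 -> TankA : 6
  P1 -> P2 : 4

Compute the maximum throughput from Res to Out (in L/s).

Augment Res→J4→J7→TankA→Out: bottleneck 3, flow now 3.
Augment Res→J3→P2→TankA→Out: bottleneck 4, flow now 7.
Augment Res→P1→P2→TankA→Out: bottleneck 2, flow now 9.
Augment Res→P1→J7→TankA→Out: bottleneck 5, flow now 14.
No augmenting path remains; maximum flow = 14.
In the residual graph, reachable from Res: {Res, J4, J3, P1, P2, J7}.
Min-cut edges: P2→TankA (6), J7→TankA (8); capacity 6 + 8 = 14.
This cut is saturated, so no flow can exceed 14.

14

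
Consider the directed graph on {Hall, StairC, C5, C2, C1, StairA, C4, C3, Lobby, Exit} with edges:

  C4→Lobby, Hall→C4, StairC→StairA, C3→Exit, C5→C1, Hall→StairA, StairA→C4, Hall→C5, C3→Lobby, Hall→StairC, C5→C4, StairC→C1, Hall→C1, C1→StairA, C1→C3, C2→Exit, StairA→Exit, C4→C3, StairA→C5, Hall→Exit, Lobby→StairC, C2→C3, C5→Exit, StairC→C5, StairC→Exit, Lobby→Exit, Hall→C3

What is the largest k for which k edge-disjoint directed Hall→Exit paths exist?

Assign every edge capacity 1; by Menger, the answer equals the max flow.
Path Hall→Exit (+1); total 1.
Path Hall→StairC→Exit (+1); total 2.
Path Hall→C5→Exit (+1); total 3.
Path Hall→StairA→Exit (+1); total 4.
Path Hall→C3→Exit (+1); total 5.
Path Hall→C4→Lobby→Exit (+1); total 6.
No residual Hall→Exit path; max flow = 6.
Certifying cut of size 6: {C3→Exit, C5→Exit, Hall→Exit, Lobby→Exit, StairA→Exit, StairC→Exit}.

6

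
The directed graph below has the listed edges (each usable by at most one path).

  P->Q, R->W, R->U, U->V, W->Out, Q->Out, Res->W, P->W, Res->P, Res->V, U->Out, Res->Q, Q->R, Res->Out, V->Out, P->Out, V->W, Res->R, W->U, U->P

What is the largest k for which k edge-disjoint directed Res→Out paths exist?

6

Assign every edge capacity 1; by Menger, the answer equals the max flow.
Path Res→Out (+1); total 1.
Path Res→P→Out (+1); total 2.
Path Res→Q→Out (+1); total 3.
Path Res→V→Out (+1); total 4.
Path Res→W→Out (+1); total 5.
Path Res→R→U→Out (+1); total 6.
No residual Res→Out path; max flow = 6.
Certifying cut of size 6: {Res→Out, Res→P, Res→Q, Res→R, Res→V, Res→W}.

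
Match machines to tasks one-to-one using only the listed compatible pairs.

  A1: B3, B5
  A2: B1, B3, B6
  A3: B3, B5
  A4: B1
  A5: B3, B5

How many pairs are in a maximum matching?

Unit-capacity flow: source→left, listed edges, right→sink; max matching = max flow.
Augmenting path A1→B3 (+1); matched 1.
Augmenting path A2→B1 (+1); matched 2.
Augmenting path A3→B5 (+1); matched 3.
Augmenting path A4→B1→A2→B6 (+1); matched 4.
No augmenting path remains; maximum matching = 4.
König certificate: {A2, A4, B3, B5} is a vertex cover of size 4 (every listed pair touches it), so no matching can be larger.

4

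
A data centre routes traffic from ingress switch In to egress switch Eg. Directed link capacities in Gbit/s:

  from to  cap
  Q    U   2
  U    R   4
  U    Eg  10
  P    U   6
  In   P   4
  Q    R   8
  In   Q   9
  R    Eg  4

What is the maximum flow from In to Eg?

10

Augment In→P→U→Eg: bottleneck 4, flow now 4.
Augment In→Q→R→Eg: bottleneck 4, flow now 8.
Augment In→Q→U→Eg: bottleneck 2, flow now 10.
No augmenting path remains; maximum flow = 10.
In the residual graph, reachable from In: {In, Q, R}.
Min-cut edges: In→P (4), Q→U (2), R→Eg (4); capacity 4 + 2 + 4 = 10.
This cut is saturated, so no flow can exceed 10.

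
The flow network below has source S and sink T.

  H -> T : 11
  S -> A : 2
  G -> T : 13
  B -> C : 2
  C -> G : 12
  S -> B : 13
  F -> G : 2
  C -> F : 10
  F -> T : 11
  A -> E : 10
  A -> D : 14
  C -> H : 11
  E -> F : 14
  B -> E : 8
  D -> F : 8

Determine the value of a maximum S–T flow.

Augment S→A→D→F→T: bottleneck 2, flow now 2.
Augment S→B→C→F→T: bottleneck 2, flow now 4.
Augment S→B→E→F→T: bottleneck 7, flow now 11.
Augment S→B→E→F→G→T: bottleneck 1, flow now 12.
No augmenting path remains; maximum flow = 12.
In the residual graph, reachable from S: {S, B}.
Min-cut edges: S→A (2), B→C (2), B→E (8); capacity 2 + 2 + 8 = 12.
This cut is saturated, so no flow can exceed 12.

12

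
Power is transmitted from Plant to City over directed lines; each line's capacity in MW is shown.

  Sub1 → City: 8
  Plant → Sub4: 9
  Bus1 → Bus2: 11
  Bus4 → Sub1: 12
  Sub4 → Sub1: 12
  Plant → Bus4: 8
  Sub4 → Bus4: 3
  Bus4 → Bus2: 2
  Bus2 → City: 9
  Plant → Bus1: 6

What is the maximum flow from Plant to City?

Augment Plant→Bus4→Bus2→City: bottleneck 2, flow now 2.
Augment Plant→Bus4→Sub1→City: bottleneck 6, flow now 8.
Augment Plant→Bus1→Bus2→City: bottleneck 6, flow now 14.
Augment Plant→Sub4→Sub1→City: bottleneck 2, flow now 16.
No augmenting path remains; maximum flow = 16.
In the residual graph, reachable from Plant: {Plant, Bus4, Sub4, Sub1}.
Min-cut edges: Plant→Bus1 (6), Bus4→Bus2 (2), Sub1→City (8); capacity 6 + 2 + 8 = 16.
This cut is saturated, so no flow can exceed 16.

16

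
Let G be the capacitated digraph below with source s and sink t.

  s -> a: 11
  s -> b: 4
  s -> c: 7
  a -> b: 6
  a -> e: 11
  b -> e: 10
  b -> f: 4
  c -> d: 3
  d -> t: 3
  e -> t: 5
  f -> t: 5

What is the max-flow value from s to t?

12

Augment s→a→e→t: bottleneck 5, flow now 5.
Augment s→b→f→t: bottleneck 4, flow now 9.
Augment s→c→d→t: bottleneck 3, flow now 12.
No augmenting path remains; maximum flow = 12.
In the residual graph, reachable from s: {s, a, b, c, e}.
Min-cut edges: b→f (4), c→d (3), e→t (5); capacity 4 + 3 + 5 = 12.
This cut is saturated, so no flow can exceed 12.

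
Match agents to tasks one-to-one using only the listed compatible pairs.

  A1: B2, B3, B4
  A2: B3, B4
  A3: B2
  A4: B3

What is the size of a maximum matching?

3

Unit-capacity flow: source→left, listed edges, right→sink; max matching = max flow.
Augmenting path A1→B2 (+1); matched 1.
Augmenting path A2→B3 (+1); matched 2.
Augmenting path A3→B2→A1→B4 (+1); matched 3.
No augmenting path remains; maximum matching = 3.
König certificate: {B2, B3, B4} is a vertex cover of size 3 (every listed pair touches it), so no matching can be larger.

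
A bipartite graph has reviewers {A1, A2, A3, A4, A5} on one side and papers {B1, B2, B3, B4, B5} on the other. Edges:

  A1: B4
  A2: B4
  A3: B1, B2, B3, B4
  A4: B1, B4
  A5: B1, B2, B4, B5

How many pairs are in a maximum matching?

4

Unit-capacity flow: source→left, listed edges, right→sink; max matching = max flow.
Augmenting path A1→B4 (+1); matched 1.
Augmenting path A3→B1 (+1); matched 2.
Augmenting path A5→B2 (+1); matched 3.
Augmenting path A4→B1→A3→B3 (+1); matched 4.
No augmenting path remains; maximum matching = 4.
König certificate: {A3, A4, A5, B4} is a vertex cover of size 4 (every listed pair touches it), so no matching can be larger.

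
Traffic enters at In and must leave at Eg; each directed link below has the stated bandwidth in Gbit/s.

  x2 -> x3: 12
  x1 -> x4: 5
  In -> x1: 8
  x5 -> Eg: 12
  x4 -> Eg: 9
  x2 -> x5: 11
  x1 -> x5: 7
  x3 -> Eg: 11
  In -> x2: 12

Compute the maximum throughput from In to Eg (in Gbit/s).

Augment In→x1→x4→Eg: bottleneck 5, flow now 5.
Augment In→x1→x5→Eg: bottleneck 3, flow now 8.
Augment In→x2→x3→Eg: bottleneck 11, flow now 19.
Augment In→x2→x5→Eg: bottleneck 1, flow now 20.
No augmenting path remains; maximum flow = 20.
In the residual graph, reachable from In: {In}.
Min-cut edges: In→x1 (8), In→x2 (12); capacity 8 + 12 = 20.
This cut is saturated, so no flow can exceed 20.

20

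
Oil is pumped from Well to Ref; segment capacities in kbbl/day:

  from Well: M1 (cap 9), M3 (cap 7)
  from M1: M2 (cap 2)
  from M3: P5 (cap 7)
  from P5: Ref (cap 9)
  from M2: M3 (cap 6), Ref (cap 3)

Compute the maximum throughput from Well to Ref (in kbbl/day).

Augment Well→M1→M2→Ref: bottleneck 2, flow now 2.
Augment Well→M3→P5→Ref: bottleneck 7, flow now 9.
No augmenting path remains; maximum flow = 9.
In the residual graph, reachable from Well: {Well, M1}.
Min-cut edges: Well→M3 (7), M1→M2 (2); capacity 7 + 2 = 9.
This cut is saturated, so no flow can exceed 9.

9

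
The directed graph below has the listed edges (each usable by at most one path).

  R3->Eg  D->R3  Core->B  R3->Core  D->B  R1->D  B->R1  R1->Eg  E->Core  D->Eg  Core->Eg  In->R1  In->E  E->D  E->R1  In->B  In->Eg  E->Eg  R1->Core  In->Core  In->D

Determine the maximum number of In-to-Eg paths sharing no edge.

Assign every edge capacity 1; by Menger, the answer equals the max flow.
Path In→Eg (+1); total 1.
Path In→E→Eg (+1); total 2.
Path In→R1→Eg (+1); total 3.
Path In→D→Eg (+1); total 4.
Path In→Core→Eg (+1); total 5.
Path In→B→R1→D→R3→Eg (+1); total 6.
No residual In→Eg path; max flow = 6.
Certifying cut of size 6: {In→B, In→Core, In→D, In→E, In→Eg, In→R1}.

6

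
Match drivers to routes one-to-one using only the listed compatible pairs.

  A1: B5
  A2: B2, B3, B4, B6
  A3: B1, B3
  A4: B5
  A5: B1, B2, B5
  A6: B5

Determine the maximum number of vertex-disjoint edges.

Unit-capacity flow: source→left, listed edges, right→sink; max matching = max flow.
Augmenting path A1→B5 (+1); matched 1.
Augmenting path A2→B2 (+1); matched 2.
Augmenting path A3→B1 (+1); matched 3.
Augmenting path A5→B1→A3→B3 (+1); matched 4.
No augmenting path remains; maximum matching = 4.
König certificate: {A2, A3, A5, B5} is a vertex cover of size 4 (every listed pair touches it), so no matching can be larger.

4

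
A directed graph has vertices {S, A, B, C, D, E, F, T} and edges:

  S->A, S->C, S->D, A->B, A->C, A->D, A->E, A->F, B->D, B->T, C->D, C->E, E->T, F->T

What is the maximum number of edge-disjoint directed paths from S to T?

Assign every edge capacity 1; by Menger, the answer equals the max flow.
Path S→A→B→T (+1); total 1.
Path S→C→E→T (+1); total 2.
No residual S→T path; max flow = 2.
Certifying cut of size 2: {S→A, S→C}.

2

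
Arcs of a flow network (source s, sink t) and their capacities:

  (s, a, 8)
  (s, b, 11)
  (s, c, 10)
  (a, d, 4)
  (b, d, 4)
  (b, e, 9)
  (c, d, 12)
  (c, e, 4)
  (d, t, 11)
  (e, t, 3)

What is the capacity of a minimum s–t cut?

Augment s→a→d→t: bottleneck 4, flow now 4.
Augment s→b→d→t: bottleneck 4, flow now 8.
Augment s→b→e→t: bottleneck 3, flow now 11.
Augment s→c→d→t: bottleneck 3, flow now 14.
No augmenting path remains; maximum flow = 14.
By max-flow min-cut, the minimum cut capacity equals the max flow.
In the residual graph, reachable from s: {s, a, b, c, d, e}.
Min-cut edges: d→t (11), e→t (3); capacity 11 + 3 = 14.

14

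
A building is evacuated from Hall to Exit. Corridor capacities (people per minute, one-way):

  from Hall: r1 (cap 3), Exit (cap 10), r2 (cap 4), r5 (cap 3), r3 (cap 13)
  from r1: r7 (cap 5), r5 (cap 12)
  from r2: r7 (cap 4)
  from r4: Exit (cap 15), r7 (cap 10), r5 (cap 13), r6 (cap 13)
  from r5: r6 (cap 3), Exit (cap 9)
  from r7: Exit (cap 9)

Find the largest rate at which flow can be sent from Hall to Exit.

20

Augment Hall→Exit: bottleneck 10, flow now 10.
Augment Hall→r5→Exit: bottleneck 3, flow now 13.
Augment Hall→r1→r5→Exit: bottleneck 3, flow now 16.
Augment Hall→r2→r7→Exit: bottleneck 4, flow now 20.
No augmenting path remains; maximum flow = 20.
In the residual graph, reachable from Hall: {Hall, r3}.
Min-cut edges: Hall→r1 (3), Hall→r2 (4), Hall→r5 (3), Hall→Exit (10); capacity 3 + 4 + 3 + 10 = 20.
This cut is saturated, so no flow can exceed 20.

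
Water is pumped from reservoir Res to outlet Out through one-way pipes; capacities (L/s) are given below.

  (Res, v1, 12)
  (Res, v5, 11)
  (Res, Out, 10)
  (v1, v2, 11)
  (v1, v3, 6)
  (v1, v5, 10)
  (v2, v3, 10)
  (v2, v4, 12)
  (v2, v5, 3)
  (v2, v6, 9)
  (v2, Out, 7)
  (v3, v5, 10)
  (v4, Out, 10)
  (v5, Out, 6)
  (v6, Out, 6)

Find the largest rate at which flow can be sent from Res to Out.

Augment Res→Out: bottleneck 10, flow now 10.
Augment Res→v5→Out: bottleneck 6, flow now 16.
Augment Res→v1→v2→Out: bottleneck 7, flow now 23.
Augment Res→v1→v2→v4→Out: bottleneck 4, flow now 27.
No augmenting path remains; maximum flow = 27.
In the residual graph, reachable from Res: {Res, v1, v3, v5}.
Min-cut edges: Res→Out (10), v1→v2 (11), v5→Out (6); capacity 10 + 11 + 6 = 27.
This cut is saturated, so no flow can exceed 27.

27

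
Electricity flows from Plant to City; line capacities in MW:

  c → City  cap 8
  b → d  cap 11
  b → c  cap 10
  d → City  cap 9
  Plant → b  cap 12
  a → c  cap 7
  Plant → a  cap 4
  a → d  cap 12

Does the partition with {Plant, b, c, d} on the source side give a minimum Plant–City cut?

Given cut capacity: 4 + 8 + 9 = 21.
Augment Plant→a→c→City: bottleneck 4, flow now 4.
Augment Plant→b→c→City: bottleneck 4, flow now 8.
Augment Plant→b→d→City: bottleneck 8, flow now 16.
No augmenting path remains; maximum flow = 16.
In the residual graph, reachable from Plant: {Plant}.
Min-cut edges: Plant→a (4), Plant→b (12); capacity 4 + 12 = 16.
Cut capacity 21 exceeds the max flow 16, so it is not minimum.

No — its capacity is 21, but the minimum cut has capacity 16.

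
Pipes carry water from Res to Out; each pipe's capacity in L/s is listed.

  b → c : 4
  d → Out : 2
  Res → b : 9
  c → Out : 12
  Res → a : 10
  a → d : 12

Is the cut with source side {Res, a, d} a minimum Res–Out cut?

No — its capacity is 11, but the minimum cut has capacity 6.

Given cut capacity: 9 + 2 = 11.
Augment Res→a→d→Out: bottleneck 2, flow now 2.
Augment Res→b→c→Out: bottleneck 4, flow now 6.
No augmenting path remains; maximum flow = 6.
In the residual graph, reachable from Res: {Res, a, b, d}.
Min-cut edges: b→c (4), d→Out (2); capacity 4 + 2 = 6.
Cut capacity 11 exceeds the max flow 6, so it is not minimum.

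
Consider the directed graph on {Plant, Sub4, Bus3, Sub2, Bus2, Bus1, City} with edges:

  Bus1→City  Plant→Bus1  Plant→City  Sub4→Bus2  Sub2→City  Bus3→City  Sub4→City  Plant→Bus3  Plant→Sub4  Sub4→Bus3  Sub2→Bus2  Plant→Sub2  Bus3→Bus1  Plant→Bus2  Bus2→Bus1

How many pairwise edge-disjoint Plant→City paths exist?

5

Assign every edge capacity 1; by Menger, the answer equals the max flow.
Path Plant→City (+1); total 1.
Path Plant→Sub4→City (+1); total 2.
Path Plant→Bus3→City (+1); total 3.
Path Plant→Sub2→City (+1); total 4.
Path Plant→Bus1→City (+1); total 5.
No residual Plant→City path; max flow = 5.
Certifying cut of size 5: {Bus1→City, Plant→Bus3, Plant→City, Plant→Sub2, Plant→Sub4}.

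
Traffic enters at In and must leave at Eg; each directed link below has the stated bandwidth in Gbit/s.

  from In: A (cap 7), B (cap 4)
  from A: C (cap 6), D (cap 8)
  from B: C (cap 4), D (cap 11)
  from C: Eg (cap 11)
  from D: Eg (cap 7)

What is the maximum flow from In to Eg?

11

Augment In→A→C→Eg: bottleneck 6, flow now 6.
Augment In→A→D→Eg: bottleneck 1, flow now 7.
Augment In→B→C→Eg: bottleneck 4, flow now 11.
No augmenting path remains; maximum flow = 11.
In the residual graph, reachable from In: {In}.
Min-cut edges: In→A (7), In→B (4); capacity 7 + 4 = 11.
This cut is saturated, so no flow can exceed 11.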